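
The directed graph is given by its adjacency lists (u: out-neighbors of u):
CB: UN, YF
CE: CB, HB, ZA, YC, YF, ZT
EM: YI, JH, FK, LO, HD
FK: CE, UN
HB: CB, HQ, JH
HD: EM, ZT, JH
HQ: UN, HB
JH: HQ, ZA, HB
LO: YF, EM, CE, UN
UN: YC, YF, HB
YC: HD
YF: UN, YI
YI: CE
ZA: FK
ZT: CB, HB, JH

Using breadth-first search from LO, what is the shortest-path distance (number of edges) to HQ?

Level 0: LO
Level 1: CE, EM, UN, YF
Level 2: CB, FK, HB, HD, JH, YC, YI, ZA, ZT
Level 3: HQ
HQ first appears at level 3.

3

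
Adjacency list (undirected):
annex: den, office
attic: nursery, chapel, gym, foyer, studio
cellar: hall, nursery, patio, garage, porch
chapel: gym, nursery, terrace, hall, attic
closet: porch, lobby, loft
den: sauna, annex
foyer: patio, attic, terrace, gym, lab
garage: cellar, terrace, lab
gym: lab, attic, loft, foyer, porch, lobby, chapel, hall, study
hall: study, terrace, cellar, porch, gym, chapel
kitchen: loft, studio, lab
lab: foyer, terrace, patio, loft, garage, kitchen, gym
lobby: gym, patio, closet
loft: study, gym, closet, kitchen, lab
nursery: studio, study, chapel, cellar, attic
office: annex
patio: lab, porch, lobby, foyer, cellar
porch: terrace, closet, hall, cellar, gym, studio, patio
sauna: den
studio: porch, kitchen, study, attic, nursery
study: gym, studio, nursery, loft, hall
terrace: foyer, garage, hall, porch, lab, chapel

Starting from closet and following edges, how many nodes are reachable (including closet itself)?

BFS from closet visits: closet, porch, lobby, loft, terrace, hall, cellar, gym, studio, patio, study, kitchen, lab, foyer, garage, chapel, nursery, attic
Reachable nodes: 18 of 22 total.

18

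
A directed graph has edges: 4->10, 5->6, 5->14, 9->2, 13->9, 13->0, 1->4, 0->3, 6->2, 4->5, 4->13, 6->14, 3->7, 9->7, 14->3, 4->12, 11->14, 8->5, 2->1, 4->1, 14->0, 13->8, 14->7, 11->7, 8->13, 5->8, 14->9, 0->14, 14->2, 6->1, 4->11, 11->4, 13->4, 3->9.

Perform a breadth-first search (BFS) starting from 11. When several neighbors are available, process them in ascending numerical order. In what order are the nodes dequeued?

11 4 7 14 1 5 10 12 13 0 2 3 9 6 8

Visit 11; enqueue 4, 7, 14 → queue [4, 7, 14]
Visit 4; enqueue 1, 5, 10, 12, 13 → queue [7, 14, 1, 5, 10, 12, 13]
Visit 7 → queue [14, 1, 5, 10, 12, 13]
Visit 14; enqueue 0, 2, 3, 9 → queue [1, 5, 10, 12, 13, 0, 2, 3, 9]
Visit 1 → queue [5, 10, 12, 13, 0, 2, 3, 9]
Visit 5; enqueue 6, 8 → queue [10, 12, 13, 0, 2, 3, 9, 6, 8]
Visit 10 → queue [12, 13, 0, 2, 3, 9, 6, 8]
Visit 12 → queue [13, 0, 2, 3, 9, 6, 8]
Visit 13 → queue [0, 2, 3, 9, 6, 8]
Visit 0 → queue [2, 3, 9, 6, 8]
Visit 2 → queue [3, 9, 6, 8]
Visit 3 → queue [9, 6, 8]
Visit 9 → queue [6, 8]
Visit 6 → queue [8]
Visit 8 → queue []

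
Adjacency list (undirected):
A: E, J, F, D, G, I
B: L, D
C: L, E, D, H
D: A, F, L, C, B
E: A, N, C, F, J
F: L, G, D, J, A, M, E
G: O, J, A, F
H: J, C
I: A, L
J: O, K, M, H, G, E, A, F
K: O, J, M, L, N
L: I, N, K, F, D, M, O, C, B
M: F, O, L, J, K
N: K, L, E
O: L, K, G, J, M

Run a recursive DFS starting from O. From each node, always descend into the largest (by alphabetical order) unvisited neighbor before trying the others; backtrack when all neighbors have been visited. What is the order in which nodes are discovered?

Visit O
O → M
M → L
L → N
N → K
K → J
J → H
H → C
C → E
E → F
F → G
G → A
A → I
A → D
D → B

O -> M -> L -> N -> K -> J -> H -> C -> E -> F -> G -> A -> I -> D -> B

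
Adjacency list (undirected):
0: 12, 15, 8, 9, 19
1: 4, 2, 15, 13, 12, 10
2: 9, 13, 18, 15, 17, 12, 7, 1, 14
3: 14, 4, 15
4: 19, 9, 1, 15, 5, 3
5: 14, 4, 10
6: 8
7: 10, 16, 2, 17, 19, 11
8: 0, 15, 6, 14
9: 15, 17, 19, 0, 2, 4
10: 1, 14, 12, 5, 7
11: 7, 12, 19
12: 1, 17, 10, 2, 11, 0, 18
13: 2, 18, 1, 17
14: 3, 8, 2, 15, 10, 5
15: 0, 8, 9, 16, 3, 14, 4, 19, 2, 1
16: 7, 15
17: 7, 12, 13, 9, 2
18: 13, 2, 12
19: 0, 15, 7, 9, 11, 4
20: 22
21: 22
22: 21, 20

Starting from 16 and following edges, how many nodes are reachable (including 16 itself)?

BFS from 16 visits: 16, 15, 7, 19, 14, 9, 8, 4, 3, 2, 1, 0, 17, 11, 10, 5, 6, 18, 13, 12
Reachable nodes: 20 of 23 total.

20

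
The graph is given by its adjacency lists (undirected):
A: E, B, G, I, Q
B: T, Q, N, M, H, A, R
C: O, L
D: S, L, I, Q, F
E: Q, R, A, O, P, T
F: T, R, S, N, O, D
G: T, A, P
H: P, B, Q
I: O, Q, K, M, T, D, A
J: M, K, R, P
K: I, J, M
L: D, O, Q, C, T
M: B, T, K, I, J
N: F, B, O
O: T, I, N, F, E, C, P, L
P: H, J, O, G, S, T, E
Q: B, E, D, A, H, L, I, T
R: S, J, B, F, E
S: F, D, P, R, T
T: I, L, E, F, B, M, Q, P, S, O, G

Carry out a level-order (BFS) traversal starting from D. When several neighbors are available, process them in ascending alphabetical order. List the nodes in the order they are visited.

D → F → I → L → Q → S → N → O → R → T → A → K → M → C → B → E → H → P → J → G

Visit D; enqueue F, I, L, Q, S → queue [F, I, L, Q, S]
Visit F; enqueue N, O, R, T → queue [I, L, Q, S, N, O, R, T]
Visit I; enqueue A, K, M → queue [L, Q, S, N, O, R, T, A, K, M]
Visit L; enqueue C → queue [Q, S, N, O, R, T, A, K, M, C]
Visit Q; enqueue B, E, H → queue [S, N, O, R, T, A, K, M, C, B, E, H]
Visit S; enqueue P → queue [N, O, R, T, A, K, M, C, B, E, H, P]
Visit N → queue [O, R, T, A, K, M, C, B, E, H, P]
Visit O → queue [R, T, A, K, M, C, B, E, H, P]
Visit R; enqueue J → queue [T, A, K, M, C, B, E, H, P, J]
Visit T; enqueue G → queue [A, K, M, C, B, E, H, P, J, G]
Visit A → queue [K, M, C, B, E, H, P, J, G]
Visit K → queue [M, C, B, E, H, P, J, G]
Visit M → queue [C, B, E, H, P, J, G]
Visit C → queue [B, E, H, P, J, G]
Visit B → queue [E, H, P, J, G]
Visit E → queue [H, P, J, G]
Visit H → queue [P, J, G]
Visit P → queue [J, G]
Visit J → queue [G]
Visit G → queue []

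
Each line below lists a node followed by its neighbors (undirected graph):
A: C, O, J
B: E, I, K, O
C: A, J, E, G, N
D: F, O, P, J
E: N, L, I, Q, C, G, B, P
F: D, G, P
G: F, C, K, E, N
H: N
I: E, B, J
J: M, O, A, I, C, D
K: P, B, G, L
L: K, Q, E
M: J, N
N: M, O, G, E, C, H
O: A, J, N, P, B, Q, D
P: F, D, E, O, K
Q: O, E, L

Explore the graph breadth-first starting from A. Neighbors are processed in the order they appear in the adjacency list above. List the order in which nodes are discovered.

A → C → O → J → E → G → N → P → B → Q → D → M → I → L → F → K → H

Visit A; enqueue C, O, J → queue [C, O, J]
Visit C; enqueue E, G, N → queue [O, J, E, G, N]
Visit O; enqueue P, B, Q, D → queue [J, E, G, N, P, B, Q, D]
Visit J; enqueue M, I → queue [E, G, N, P, B, Q, D, M, I]
Visit E; enqueue L → queue [G, N, P, B, Q, D, M, I, L]
Visit G; enqueue F, K → queue [N, P, B, Q, D, M, I, L, F, K]
Visit N; enqueue H → queue [P, B, Q, D, M, I, L, F, K, H]
Visit P → queue [B, Q, D, M, I, L, F, K, H]
Visit B → queue [Q, D, M, I, L, F, K, H]
Visit Q → queue [D, M, I, L, F, K, H]
Visit D → queue [M, I, L, F, K, H]
Visit M → queue [I, L, F, K, H]
Visit I → queue [L, F, K, H]
Visit L → queue [F, K, H]
Visit F → queue [K, H]
Visit K → queue [H]
Visit H → queue []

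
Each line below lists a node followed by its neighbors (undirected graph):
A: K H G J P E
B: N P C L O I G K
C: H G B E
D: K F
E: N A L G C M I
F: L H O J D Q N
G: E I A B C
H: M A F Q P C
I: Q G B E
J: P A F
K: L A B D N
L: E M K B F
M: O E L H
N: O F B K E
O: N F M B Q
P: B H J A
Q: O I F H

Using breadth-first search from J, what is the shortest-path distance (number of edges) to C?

3

Level 0: J
Level 1: A, F, P
Level 2: B, D, E, G, H, K, L, N, O, Q
Level 3: C, I, M
C first appears at level 3.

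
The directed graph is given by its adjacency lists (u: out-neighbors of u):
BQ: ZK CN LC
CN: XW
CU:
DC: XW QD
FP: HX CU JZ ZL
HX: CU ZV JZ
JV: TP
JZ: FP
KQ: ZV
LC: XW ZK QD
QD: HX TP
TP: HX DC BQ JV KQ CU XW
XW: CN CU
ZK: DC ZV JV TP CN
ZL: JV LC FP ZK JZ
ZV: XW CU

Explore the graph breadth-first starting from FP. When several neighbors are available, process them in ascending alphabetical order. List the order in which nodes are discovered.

FP -> CU -> HX -> JZ -> ZL -> ZV -> JV -> LC -> ZK -> XW -> TP -> QD -> CN -> DC -> BQ -> KQ

Visit FP; enqueue CU, HX, JZ, ZL → queue [CU, HX, JZ, ZL]
Visit CU → queue [HX, JZ, ZL]
Visit HX; enqueue ZV → queue [JZ, ZL, ZV]
Visit JZ → queue [ZL, ZV]
Visit ZL; enqueue JV, LC, ZK → queue [ZV, JV, LC, ZK]
Visit ZV; enqueue XW → queue [JV, LC, ZK, XW]
Visit JV; enqueue TP → queue [LC, ZK, XW, TP]
Visit LC; enqueue QD → queue [ZK, XW, TP, QD]
Visit ZK; enqueue CN, DC → queue [XW, TP, QD, CN, DC]
Visit XW → queue [TP, QD, CN, DC]
Visit TP; enqueue BQ, KQ → queue [QD, CN, DC, BQ, KQ]
Visit QD → queue [CN, DC, BQ, KQ]
Visit CN → queue [DC, BQ, KQ]
Visit DC → queue [BQ, KQ]
Visit BQ → queue [KQ]
Visit KQ → queue []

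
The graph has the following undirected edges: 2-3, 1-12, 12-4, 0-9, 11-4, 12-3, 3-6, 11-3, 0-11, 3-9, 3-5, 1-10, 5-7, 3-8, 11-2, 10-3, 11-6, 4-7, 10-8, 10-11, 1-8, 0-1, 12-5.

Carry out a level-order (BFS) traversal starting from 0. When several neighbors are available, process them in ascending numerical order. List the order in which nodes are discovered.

Visit 0; enqueue 1, 9, 11 → queue [1, 9, 11]
Visit 1; enqueue 8, 10, 12 → queue [9, 11, 8, 10, 12]
Visit 9; enqueue 3 → queue [11, 8, 10, 12, 3]
Visit 11; enqueue 2, 4, 6 → queue [8, 10, 12, 3, 2, 4, 6]
Visit 8 → queue [10, 12, 3, 2, 4, 6]
Visit 10 → queue [12, 3, 2, 4, 6]
Visit 12; enqueue 5 → queue [3, 2, 4, 6, 5]
Visit 3 → queue [2, 4, 6, 5]
Visit 2 → queue [4, 6, 5]
Visit 4; enqueue 7 → queue [6, 5, 7]
Visit 6 → queue [5, 7]
Visit 5 → queue [7]
Visit 7 → queue []

0 1 9 11 8 10 12 3 2 4 6 5 7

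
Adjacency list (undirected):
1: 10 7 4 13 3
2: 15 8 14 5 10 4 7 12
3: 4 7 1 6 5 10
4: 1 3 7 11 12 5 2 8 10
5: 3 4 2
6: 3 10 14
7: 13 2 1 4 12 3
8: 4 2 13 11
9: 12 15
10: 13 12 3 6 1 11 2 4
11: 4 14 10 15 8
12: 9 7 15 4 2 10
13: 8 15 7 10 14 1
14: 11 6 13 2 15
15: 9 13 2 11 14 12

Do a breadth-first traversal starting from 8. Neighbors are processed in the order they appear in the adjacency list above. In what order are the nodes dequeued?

Visit 8; enqueue 4, 2, 13, 11 → queue [4, 2, 13, 11]
Visit 4; enqueue 1, 3, 7, 12, 5, 10 → queue [2, 13, 11, 1, 3, 7, 12, 5, 10]
Visit 2; enqueue 15, 14 → queue [13, 11, 1, 3, 7, 12, 5, 10, 15, 14]
Visit 13 → queue [11, 1, 3, 7, 12, 5, 10, 15, 14]
Visit 11 → queue [1, 3, 7, 12, 5, 10, 15, 14]
Visit 1 → queue [3, 7, 12, 5, 10, 15, 14]
Visit 3; enqueue 6 → queue [7, 12, 5, 10, 15, 14, 6]
Visit 7 → queue [12, 5, 10, 15, 14, 6]
Visit 12; enqueue 9 → queue [5, 10, 15, 14, 6, 9]
Visit 5 → queue [10, 15, 14, 6, 9]
Visit 10 → queue [15, 14, 6, 9]
Visit 15 → queue [14, 6, 9]
Visit 14 → queue [6, 9]
Visit 6 → queue [9]
Visit 9 → queue []

8, 4, 2, 13, 11, 1, 3, 7, 12, 5, 10, 15, 14, 6, 9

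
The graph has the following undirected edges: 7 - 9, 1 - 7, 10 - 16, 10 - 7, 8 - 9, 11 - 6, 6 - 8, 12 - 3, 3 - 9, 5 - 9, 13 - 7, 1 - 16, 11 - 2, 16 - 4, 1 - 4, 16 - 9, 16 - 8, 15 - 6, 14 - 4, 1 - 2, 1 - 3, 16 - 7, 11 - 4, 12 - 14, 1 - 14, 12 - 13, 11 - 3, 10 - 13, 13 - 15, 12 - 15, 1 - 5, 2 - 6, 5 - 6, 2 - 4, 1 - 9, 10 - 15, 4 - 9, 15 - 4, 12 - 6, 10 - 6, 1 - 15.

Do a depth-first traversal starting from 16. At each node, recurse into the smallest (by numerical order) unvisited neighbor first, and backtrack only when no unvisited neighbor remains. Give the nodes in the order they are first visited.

Visit 16
16 → 1
1 → 2
2 → 4
4 → 9
9 → 3
3 → 11
11 → 6
6 → 5
6 → 8
6 → 10
10 → 7
7 → 13
13 → 12
12 → 14
12 → 15

16, 1, 2, 4, 9, 3, 11, 6, 5, 8, 10, 7, 13, 12, 14, 15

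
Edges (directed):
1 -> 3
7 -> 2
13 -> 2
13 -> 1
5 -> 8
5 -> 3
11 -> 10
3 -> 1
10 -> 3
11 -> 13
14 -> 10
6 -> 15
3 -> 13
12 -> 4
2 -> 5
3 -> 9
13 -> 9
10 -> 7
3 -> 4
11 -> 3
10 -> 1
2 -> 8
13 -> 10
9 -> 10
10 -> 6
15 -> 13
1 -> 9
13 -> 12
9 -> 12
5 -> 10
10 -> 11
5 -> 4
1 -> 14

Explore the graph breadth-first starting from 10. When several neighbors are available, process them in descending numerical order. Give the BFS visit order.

10 -> 11 -> 7 -> 6 -> 3 -> 1 -> 13 -> 2 -> 15 -> 9 -> 4 -> 14 -> 12 -> 8 -> 5

Visit 10; enqueue 11, 7, 6, 3, 1 → queue [11, 7, 6, 3, 1]
Visit 11; enqueue 13 → queue [7, 6, 3, 1, 13]
Visit 7; enqueue 2 → queue [6, 3, 1, 13, 2]
Visit 6; enqueue 15 → queue [3, 1, 13, 2, 15]
Visit 3; enqueue 9, 4 → queue [1, 13, 2, 15, 9, 4]
Visit 1; enqueue 14 → queue [13, 2, 15, 9, 4, 14]
Visit 13; enqueue 12 → queue [2, 15, 9, 4, 14, 12]
Visit 2; enqueue 8, 5 → queue [15, 9, 4, 14, 12, 8, 5]
Visit 15 → queue [9, 4, 14, 12, 8, 5]
Visit 9 → queue [4, 14, 12, 8, 5]
Visit 4 → queue [14, 12, 8, 5]
Visit 14 → queue [12, 8, 5]
Visit 12 → queue [8, 5]
Visit 8 → queue [5]
Visit 5 → queue []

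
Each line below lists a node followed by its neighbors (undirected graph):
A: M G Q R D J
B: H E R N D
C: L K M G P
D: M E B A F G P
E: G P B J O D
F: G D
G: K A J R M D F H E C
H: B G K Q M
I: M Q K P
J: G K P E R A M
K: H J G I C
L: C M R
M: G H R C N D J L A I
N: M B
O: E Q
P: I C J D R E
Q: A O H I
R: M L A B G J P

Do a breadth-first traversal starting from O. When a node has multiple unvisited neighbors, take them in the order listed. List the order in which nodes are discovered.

Visit O; enqueue E, Q → queue [E, Q]
Visit E; enqueue G, P, B, J, D → queue [Q, G, P, B, J, D]
Visit Q; enqueue A, H, I → queue [G, P, B, J, D, A, H, I]
Visit G; enqueue K, R, M, F, C → queue [P, B, J, D, A, H, I, K, R, M, F, C]
Visit P → queue [B, J, D, A, H, I, K, R, M, F, C]
Visit B; enqueue N → queue [J, D, A, H, I, K, R, M, F, C, N]
Visit J → queue [D, A, H, I, K, R, M, F, C, N]
Visit D → queue [A, H, I, K, R, M, F, C, N]
Visit A → queue [H, I, K, R, M, F, C, N]
Visit H → queue [I, K, R, M, F, C, N]
Visit I → queue [K, R, M, F, C, N]
Visit K → queue [R, M, F, C, N]
Visit R; enqueue L → queue [M, F, C, N, L]
Visit M → queue [F, C, N, L]
Visit F → queue [C, N, L]
Visit C → queue [N, L]
Visit N → queue [L]
Visit L → queue []

O E Q G P B J D A H I K R M F C N L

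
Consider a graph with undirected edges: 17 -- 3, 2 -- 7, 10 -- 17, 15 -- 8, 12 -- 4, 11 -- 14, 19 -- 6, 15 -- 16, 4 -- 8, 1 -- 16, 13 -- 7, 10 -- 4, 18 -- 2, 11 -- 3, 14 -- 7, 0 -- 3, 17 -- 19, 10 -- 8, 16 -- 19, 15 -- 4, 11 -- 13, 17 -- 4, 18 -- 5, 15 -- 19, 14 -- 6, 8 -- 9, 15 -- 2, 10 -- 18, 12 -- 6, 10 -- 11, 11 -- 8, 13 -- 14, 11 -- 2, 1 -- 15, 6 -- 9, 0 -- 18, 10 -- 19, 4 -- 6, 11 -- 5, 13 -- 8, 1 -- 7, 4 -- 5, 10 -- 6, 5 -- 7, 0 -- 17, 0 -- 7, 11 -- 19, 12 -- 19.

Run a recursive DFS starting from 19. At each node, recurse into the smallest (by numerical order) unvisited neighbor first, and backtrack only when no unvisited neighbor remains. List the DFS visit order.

19 → 6 → 4 → 5 → 7 → 0 → 3 → 11 → 2 → 15 → 1 → 16 → 8 → 9 → 10 → 17 → 18 → 13 → 14 → 12

Visit 19
19 → 6
6 → 4
4 → 5
5 → 7
7 → 0
0 → 3
3 → 11
11 → 2
2 → 15
15 → 1
1 → 16
15 → 8
8 → 9
8 → 10
10 → 17
10 → 18
8 → 13
13 → 14
4 → 12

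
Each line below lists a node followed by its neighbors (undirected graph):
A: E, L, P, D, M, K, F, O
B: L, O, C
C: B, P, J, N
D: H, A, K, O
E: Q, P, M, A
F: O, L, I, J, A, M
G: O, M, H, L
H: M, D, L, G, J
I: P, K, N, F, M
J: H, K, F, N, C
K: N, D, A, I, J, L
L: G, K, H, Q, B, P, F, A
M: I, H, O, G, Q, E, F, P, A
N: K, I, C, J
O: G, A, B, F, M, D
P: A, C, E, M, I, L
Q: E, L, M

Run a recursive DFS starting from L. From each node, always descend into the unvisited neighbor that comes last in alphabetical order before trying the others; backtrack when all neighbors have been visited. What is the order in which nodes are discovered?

L, Q, M, P, I, N, K, J, H, G, O, F, A, E, D, B, C

Visit L
L → Q
Q → M
M → P
P → I
I → N
N → K
K → J
J → H
H → G
G → O
O → F
F → A
A → E
A → D
O → B
B → C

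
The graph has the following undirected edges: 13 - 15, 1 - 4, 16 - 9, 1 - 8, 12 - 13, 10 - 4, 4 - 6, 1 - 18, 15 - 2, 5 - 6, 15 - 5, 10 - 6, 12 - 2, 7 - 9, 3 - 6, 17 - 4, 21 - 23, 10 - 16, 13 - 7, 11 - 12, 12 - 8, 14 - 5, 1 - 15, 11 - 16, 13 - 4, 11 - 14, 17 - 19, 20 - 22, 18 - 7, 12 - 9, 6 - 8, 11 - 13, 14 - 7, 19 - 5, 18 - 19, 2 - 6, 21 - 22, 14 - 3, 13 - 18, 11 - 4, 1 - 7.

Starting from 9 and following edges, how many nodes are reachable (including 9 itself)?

BFS from 9 visits: 9, 7, 12, 16, 1, 13, 14, 18, 2, 8, 11, 10, 4, 15, 3, 5, 19, 6, 17
Reachable nodes: 19 of 23 total.

19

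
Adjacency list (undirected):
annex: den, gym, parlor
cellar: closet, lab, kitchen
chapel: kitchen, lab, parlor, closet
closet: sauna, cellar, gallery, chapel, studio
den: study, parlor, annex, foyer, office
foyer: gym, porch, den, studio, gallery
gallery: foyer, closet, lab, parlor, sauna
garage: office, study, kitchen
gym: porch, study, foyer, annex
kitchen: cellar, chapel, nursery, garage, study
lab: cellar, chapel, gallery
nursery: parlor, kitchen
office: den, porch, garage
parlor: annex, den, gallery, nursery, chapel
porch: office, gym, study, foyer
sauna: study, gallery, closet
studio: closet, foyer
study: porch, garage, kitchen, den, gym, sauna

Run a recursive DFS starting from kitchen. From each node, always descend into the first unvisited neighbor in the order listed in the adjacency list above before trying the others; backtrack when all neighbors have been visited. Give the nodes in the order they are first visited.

Visit kitchen
kitchen → cellar
cellar → closet
closet → sauna
sauna → study
study → porch
porch → office
office → den
den → parlor
parlor → annex
annex → gym
gym → foyer
foyer → studio
foyer → gallery
gallery → lab
lab → chapel
parlor → nursery
office → garage

kitchen cellar closet sauna study porch office den parlor annex gym foyer studio gallery lab chapel nursery garage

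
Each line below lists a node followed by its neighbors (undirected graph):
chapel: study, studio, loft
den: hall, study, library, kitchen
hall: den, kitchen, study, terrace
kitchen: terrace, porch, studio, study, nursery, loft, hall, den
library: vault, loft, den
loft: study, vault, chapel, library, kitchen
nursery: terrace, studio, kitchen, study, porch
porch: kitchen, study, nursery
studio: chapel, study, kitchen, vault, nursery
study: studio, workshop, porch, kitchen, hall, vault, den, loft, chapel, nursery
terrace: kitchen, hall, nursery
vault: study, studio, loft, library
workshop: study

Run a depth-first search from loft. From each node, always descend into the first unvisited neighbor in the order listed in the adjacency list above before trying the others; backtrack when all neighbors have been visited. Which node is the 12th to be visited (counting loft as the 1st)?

Visit loft
loft → study
study → studio
studio → chapel
studio → kitchen
kitchen → terrace
terrace → hall
hall → den
den → library
library → vault
terrace → nursery
nursery → porch
study → workshop

Visit order: loft, study, studio, chapel, kitchen, terrace, hall, den, library, vault, nursery, porch, workshop

porch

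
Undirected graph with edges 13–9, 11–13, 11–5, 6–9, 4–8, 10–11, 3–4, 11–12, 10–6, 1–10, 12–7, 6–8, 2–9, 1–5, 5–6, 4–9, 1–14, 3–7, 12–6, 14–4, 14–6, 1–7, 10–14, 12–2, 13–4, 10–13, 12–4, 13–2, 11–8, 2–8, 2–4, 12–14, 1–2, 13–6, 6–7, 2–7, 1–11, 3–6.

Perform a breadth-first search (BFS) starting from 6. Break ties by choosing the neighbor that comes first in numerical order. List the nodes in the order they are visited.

Visit 6; enqueue 3, 5, 7, 8, 9, 10, 12, 13, 14 → queue [3, 5, 7, 8, 9, 10, 12, 13, 14]
Visit 3; enqueue 4 → queue [5, 7, 8, 9, 10, 12, 13, 14, 4]
Visit 5; enqueue 1, 11 → queue [7, 8, 9, 10, 12, 13, 14, 4, 1, 11]
Visit 7; enqueue 2 → queue [8, 9, 10, 12, 13, 14, 4, 1, 11, 2]
Visit 8 → queue [9, 10, 12, 13, 14, 4, 1, 11, 2]
Visit 9 → queue [10, 12, 13, 14, 4, 1, 11, 2]
Visit 10 → queue [12, 13, 14, 4, 1, 11, 2]
Visit 12 → queue [13, 14, 4, 1, 11, 2]
Visit 13 → queue [14, 4, 1, 11, 2]
Visit 14 → queue [4, 1, 11, 2]
Visit 4 → queue [1, 11, 2]
Visit 1 → queue [11, 2]
Visit 11 → queue [2]
Visit 2 → queue []

6, 3, 5, 7, 8, 9, 10, 12, 13, 14, 4, 1, 11, 2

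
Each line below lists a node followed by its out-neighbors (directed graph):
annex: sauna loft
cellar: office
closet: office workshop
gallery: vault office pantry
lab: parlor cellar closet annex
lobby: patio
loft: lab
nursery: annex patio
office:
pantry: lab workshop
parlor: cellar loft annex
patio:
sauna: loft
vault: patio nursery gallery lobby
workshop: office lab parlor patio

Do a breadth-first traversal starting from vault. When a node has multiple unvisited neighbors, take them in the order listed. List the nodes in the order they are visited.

vault, patio, nursery, gallery, lobby, annex, office, pantry, sauna, loft, lab, workshop, parlor, cellar, closet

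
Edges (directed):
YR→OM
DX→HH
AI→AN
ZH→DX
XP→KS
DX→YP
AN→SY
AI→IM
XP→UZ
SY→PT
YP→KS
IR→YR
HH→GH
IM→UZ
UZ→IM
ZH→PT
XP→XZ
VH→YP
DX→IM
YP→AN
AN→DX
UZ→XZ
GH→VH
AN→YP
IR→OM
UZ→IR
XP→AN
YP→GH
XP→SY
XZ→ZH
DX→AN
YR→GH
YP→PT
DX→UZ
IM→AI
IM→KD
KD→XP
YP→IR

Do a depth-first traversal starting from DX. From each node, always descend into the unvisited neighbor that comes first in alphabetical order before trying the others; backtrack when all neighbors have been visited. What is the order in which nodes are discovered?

DX -> AN -> SY -> PT -> YP -> GH -> VH -> IR -> OM -> YR -> KS -> HH -> IM -> AI -> KD -> XP -> UZ -> XZ -> ZH

Visit DX
DX → AN
AN → SY
SY → PT
AN → YP
YP → GH
GH → VH
YP → IR
IR → OM
IR → YR
YP → KS
DX → HH
DX → IM
IM → AI
IM → KD
KD → XP
XP → UZ
UZ → XZ
XZ → ZH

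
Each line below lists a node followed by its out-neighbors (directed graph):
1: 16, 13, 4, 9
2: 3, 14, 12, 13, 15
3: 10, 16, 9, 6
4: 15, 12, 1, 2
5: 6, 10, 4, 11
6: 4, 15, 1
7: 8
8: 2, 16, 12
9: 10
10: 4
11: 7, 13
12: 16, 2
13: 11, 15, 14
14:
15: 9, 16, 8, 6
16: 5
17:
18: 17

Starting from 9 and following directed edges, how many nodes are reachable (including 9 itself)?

BFS from 9 visits: 9, 10, 4, 15, 12, 1, 2, 16, 8, 6, 13, 3, 14, 5, 11, 7
Reachable nodes: 16 of 18 total.

16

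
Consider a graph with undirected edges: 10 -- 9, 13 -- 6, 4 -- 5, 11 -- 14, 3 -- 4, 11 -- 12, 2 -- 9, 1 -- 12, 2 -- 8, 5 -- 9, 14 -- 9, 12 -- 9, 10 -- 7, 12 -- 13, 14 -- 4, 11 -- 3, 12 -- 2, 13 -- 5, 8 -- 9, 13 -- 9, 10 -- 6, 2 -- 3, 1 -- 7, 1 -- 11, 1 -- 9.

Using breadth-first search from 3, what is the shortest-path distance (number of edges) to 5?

Level 0: 3
Level 1: 2, 4, 11
Level 2: 1, 5, 8, 9, 12, 14
Level 3: 7, 10, 13
Level 4: 6
5 first appears at level 2.

2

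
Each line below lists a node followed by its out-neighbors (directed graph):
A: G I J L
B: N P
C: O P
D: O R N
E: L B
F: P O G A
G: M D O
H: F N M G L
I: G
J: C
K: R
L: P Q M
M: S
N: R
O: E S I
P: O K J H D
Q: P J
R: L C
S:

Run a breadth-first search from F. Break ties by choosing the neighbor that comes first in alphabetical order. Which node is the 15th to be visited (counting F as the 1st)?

C

Visit F; enqueue A, G, O, P → queue [A, G, O, P]
Visit A; enqueue I, J, L → queue [G, O, P, I, J, L]
Visit G; enqueue D, M → queue [O, P, I, J, L, D, M]
Visit O; enqueue E, S → queue [P, I, J, L, D, M, E, S]
Visit P; enqueue H, K → queue [I, J, L, D, M, E, S, H, K]
Visit I → queue [J, L, D, M, E, S, H, K]
Visit J; enqueue C → queue [L, D, M, E, S, H, K, C]
Visit L; enqueue Q → queue [D, M, E, S, H, K, C, Q]
Visit D; enqueue N, R → queue [M, E, S, H, K, C, Q, N, R]
Visit M → queue [E, S, H, K, C, Q, N, R]
Visit E; enqueue B → queue [S, H, K, C, Q, N, R, B]
Visit S → queue [H, K, C, Q, N, R, B]
Visit H → queue [K, C, Q, N, R, B]
Visit K → queue [C, Q, N, R, B]
Visit C → queue [Q, N, R, B]
Visit Q → queue [N, R, B]
Visit N → queue [R, B]
Visit R → queue [B]
Visit B → queue []

Visit order: F, A, G, O, P, I, J, L, D, M, E, S, H, K, C, Q, N, R, B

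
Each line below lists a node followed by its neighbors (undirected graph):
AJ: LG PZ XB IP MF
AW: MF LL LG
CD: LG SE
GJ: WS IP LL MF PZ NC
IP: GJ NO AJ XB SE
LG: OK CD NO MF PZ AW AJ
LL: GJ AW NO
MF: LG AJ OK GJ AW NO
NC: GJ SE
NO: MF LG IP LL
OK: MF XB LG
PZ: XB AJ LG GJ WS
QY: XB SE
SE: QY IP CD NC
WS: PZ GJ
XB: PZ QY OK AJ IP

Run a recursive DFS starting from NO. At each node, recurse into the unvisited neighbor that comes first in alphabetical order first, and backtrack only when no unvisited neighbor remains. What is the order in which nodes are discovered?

Visit NO
NO → IP
IP → AJ
AJ → LG
LG → AW
AW → LL
LL → GJ
GJ → MF
MF → OK
OK → XB
XB → PZ
PZ → WS
XB → QY
QY → SE
SE → CD
SE → NC

NO, IP, AJ, LG, AW, LL, GJ, MF, OK, XB, PZ, WS, QY, SE, CD, NC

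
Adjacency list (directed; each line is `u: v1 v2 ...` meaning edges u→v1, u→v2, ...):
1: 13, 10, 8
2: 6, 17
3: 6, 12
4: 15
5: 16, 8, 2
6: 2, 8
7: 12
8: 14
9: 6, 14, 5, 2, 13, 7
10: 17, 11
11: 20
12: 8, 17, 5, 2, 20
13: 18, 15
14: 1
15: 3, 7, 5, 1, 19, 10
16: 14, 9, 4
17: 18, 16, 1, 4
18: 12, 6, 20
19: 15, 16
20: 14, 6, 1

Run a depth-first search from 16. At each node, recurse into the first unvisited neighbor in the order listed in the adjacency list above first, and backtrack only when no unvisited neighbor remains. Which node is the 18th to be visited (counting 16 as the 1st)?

11

Visit 16
16 → 14
14 → 1
1 → 13
13 → 18
18 → 12
12 → 8
12 → 17
17 → 4
4 → 15
15 → 3
3 → 6
6 → 2
15 → 7
15 → 5
15 → 19
15 → 10
10 → 11
11 → 20
16 → 9

Visit order: 16, 14, 1, 13, 18, 12, 8, 17, 4, 15, 3, 6, 2, 7, 5, 19, 10, 11, 20, 9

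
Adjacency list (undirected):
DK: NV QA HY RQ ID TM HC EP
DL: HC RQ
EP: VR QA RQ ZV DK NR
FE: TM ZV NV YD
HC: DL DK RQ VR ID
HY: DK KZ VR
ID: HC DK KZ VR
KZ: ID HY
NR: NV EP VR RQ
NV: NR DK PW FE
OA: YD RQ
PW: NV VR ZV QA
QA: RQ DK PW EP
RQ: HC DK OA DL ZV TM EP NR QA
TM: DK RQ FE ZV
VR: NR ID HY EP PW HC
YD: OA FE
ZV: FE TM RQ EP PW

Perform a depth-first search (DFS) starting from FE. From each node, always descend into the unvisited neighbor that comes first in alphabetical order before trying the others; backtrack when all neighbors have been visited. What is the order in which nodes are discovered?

FE, NV, DK, EP, NR, RQ, DL, HC, ID, KZ, HY, VR, PW, QA, ZV, TM, OA, YD

Visit FE
FE → NV
NV → DK
DK → EP
EP → NR
NR → RQ
RQ → DL
DL → HC
HC → ID
ID → KZ
KZ → HY
HY → VR
VR → PW
PW → QA
PW → ZV
ZV → TM
RQ → OA
OA → YD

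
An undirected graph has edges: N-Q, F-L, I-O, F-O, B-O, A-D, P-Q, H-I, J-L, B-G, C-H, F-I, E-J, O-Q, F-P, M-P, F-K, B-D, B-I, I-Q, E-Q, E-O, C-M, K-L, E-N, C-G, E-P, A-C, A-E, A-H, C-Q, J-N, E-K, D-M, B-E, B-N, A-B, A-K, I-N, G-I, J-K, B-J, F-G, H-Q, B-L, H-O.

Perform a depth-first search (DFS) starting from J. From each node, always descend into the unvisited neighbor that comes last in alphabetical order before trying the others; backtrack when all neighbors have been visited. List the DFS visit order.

Visit J
J → N
N → Q
Q → P
P → M
M → D
D → B
B → O
O → I
I → H
H → C
C → G
G → F
F → L
L → K
K → E
E → A

J N Q P M D B O I H C G F L K E A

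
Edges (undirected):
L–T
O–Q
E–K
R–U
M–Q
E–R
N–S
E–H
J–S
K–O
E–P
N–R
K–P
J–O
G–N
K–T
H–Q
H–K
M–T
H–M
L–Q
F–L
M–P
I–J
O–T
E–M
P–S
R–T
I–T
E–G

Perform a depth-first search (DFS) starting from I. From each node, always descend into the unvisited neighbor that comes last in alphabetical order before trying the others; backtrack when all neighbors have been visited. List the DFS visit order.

Visit I
I → T
T → R
R → U
R → N
N → S
S → P
P → M
M → Q
Q → O
O → K
K → H
H → E
E → G
O → J
Q → L
L → F

I, T, R, U, N, S, P, M, Q, O, K, H, E, G, J, L, F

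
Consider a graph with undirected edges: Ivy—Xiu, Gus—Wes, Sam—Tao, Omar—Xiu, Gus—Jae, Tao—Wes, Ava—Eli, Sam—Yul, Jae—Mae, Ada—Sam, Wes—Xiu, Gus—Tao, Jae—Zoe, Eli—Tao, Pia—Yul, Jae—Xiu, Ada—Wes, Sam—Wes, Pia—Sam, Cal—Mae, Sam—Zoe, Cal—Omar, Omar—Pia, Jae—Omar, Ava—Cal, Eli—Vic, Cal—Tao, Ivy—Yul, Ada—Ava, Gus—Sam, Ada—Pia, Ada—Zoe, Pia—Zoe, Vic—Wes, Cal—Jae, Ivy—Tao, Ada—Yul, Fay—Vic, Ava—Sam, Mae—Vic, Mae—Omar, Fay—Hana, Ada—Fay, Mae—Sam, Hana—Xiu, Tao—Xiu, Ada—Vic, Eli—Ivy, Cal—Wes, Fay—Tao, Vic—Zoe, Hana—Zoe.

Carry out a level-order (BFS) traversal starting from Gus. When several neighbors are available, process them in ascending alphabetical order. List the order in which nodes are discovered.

Visit Gus; enqueue Jae, Sam, Tao, Wes → queue [Jae, Sam, Tao, Wes]
Visit Jae; enqueue Cal, Mae, Omar, Xiu, Zoe → queue [Sam, Tao, Wes, Cal, Mae, Omar, Xiu, Zoe]
Visit Sam; enqueue Ada, Ava, Pia, Yul → queue [Tao, Wes, Cal, Mae, Omar, Xiu, Zoe, Ada, Ava, Pia, Yul]
Visit Tao; enqueue Eli, Fay, Ivy → queue [Wes, Cal, Mae, Omar, Xiu, Zoe, Ada, Ava, Pia, Yul, Eli, Fay, Ivy]
Visit Wes; enqueue Vic → queue [Cal, Mae, Omar, Xiu, Zoe, Ada, Ava, Pia, Yul, Eli, Fay, Ivy, Vic]
Visit Cal → queue [Mae, Omar, Xiu, Zoe, Ada, Ava, Pia, Yul, Eli, Fay, Ivy, Vic]
Visit Mae → queue [Omar, Xiu, Zoe, Ada, Ava, Pia, Yul, Eli, Fay, Ivy, Vic]
Visit Omar → queue [Xiu, Zoe, Ada, Ava, Pia, Yul, Eli, Fay, Ivy, Vic]
Visit Xiu; enqueue Hana → queue [Zoe, Ada, Ava, Pia, Yul, Eli, Fay, Ivy, Vic, Hana]
Visit Zoe → queue [Ada, Ava, Pia, Yul, Eli, Fay, Ivy, Vic, Hana]
Visit Ada → queue [Ava, Pia, Yul, Eli, Fay, Ivy, Vic, Hana]
Visit Ava → queue [Pia, Yul, Eli, Fay, Ivy, Vic, Hana]
Visit Pia → queue [Yul, Eli, Fay, Ivy, Vic, Hana]
Visit Yul → queue [Eli, Fay, Ivy, Vic, Hana]
Visit Eli → queue [Fay, Ivy, Vic, Hana]
Visit Fay → queue [Ivy, Vic, Hana]
Visit Ivy → queue [Vic, Hana]
Visit Vic → queue [Hana]
Visit Hana → queue []

Gus, Jae, Sam, Tao, Wes, Cal, Mae, Omar, Xiu, Zoe, Ada, Ava, Pia, Yul, Eli, Fay, Ivy, Vic, Hana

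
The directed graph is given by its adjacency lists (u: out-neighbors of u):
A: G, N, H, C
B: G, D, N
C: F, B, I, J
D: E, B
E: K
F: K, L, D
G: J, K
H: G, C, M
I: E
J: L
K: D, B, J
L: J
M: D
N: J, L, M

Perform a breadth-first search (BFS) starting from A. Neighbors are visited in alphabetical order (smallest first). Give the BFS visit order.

Visit A; enqueue C, G, H, N → queue [C, G, H, N]
Visit C; enqueue B, F, I, J → queue [G, H, N, B, F, I, J]
Visit G; enqueue K → queue [H, N, B, F, I, J, K]
Visit H; enqueue M → queue [N, B, F, I, J, K, M]
Visit N; enqueue L → queue [B, F, I, J, K, M, L]
Visit B; enqueue D → queue [F, I, J, K, M, L, D]
Visit F → queue [I, J, K, M, L, D]
Visit I; enqueue E → queue [J, K, M, L, D, E]
Visit J → queue [K, M, L, D, E]
Visit K → queue [M, L, D, E]
Visit M → queue [L, D, E]
Visit L → queue [D, E]
Visit D → queue [E]
Visit E → queue []

A, C, G, H, N, B, F, I, J, K, M, L, D, E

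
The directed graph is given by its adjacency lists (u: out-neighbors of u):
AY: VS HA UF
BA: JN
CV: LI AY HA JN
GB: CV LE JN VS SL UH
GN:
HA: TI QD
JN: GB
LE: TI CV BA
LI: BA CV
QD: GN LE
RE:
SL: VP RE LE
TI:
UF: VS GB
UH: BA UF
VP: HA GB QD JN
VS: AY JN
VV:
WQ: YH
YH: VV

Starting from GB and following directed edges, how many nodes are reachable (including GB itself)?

BFS from GB visits: GB, VS, UH, SL, LE, JN, CV, AY, UF, BA, VP, RE, TI, LI, HA, QD, GN
Reachable nodes: 17 of 20 total.

17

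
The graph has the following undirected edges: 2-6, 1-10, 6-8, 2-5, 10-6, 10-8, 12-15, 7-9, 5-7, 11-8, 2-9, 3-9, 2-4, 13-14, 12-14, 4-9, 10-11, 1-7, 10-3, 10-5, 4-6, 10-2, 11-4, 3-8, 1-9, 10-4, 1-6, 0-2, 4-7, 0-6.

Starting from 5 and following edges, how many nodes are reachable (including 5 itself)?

BFS from 5 visits: 5, 10, 7, 2, 11, 8, 6, 4, 3, 1, 9, 0
Reachable nodes: 12 of 16 total.

12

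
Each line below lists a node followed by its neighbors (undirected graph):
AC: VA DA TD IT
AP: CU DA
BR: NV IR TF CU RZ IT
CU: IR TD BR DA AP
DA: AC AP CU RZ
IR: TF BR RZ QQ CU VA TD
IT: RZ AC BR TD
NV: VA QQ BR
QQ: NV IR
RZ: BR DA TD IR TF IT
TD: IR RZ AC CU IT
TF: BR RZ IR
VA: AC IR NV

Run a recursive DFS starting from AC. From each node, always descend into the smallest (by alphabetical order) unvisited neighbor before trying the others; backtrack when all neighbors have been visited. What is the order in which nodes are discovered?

AC, DA, AP, CU, BR, IR, QQ, NV, VA, RZ, IT, TD, TF

Visit AC
AC → DA
DA → AP
AP → CU
CU → BR
BR → IR
IR → QQ
QQ → NV
NV → VA
IR → RZ
RZ → IT
IT → TD
RZ → TF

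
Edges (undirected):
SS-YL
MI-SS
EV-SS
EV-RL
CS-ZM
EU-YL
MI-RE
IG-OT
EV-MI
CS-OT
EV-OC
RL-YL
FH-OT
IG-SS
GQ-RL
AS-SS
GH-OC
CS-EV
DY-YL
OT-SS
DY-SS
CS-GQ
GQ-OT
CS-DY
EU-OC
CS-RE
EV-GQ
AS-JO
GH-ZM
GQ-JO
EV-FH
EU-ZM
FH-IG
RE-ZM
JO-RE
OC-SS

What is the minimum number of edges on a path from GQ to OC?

2

Level 0: GQ
Level 1: CS, EV, JO, OT, RL
Level 2: AS, DY, FH, IG, MI, OC, RE, SS, YL, ZM
Level 3: EU, GH
OC first appears at level 2.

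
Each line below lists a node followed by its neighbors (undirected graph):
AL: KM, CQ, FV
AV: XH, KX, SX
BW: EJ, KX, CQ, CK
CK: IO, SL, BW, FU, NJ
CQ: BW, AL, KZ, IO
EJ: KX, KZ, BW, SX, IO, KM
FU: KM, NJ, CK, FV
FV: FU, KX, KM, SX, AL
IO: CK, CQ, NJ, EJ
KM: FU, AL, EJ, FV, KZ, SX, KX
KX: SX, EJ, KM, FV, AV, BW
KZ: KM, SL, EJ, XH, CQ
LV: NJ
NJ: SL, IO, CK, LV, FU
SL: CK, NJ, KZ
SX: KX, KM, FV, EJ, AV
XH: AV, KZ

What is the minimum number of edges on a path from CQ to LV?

Level 0: CQ
Level 1: AL, BW, IO, KZ
Level 2: CK, EJ, FV, KM, KX, NJ, SL, XH
Level 3: AV, FU, LV, SX
LV first appears at level 3.

3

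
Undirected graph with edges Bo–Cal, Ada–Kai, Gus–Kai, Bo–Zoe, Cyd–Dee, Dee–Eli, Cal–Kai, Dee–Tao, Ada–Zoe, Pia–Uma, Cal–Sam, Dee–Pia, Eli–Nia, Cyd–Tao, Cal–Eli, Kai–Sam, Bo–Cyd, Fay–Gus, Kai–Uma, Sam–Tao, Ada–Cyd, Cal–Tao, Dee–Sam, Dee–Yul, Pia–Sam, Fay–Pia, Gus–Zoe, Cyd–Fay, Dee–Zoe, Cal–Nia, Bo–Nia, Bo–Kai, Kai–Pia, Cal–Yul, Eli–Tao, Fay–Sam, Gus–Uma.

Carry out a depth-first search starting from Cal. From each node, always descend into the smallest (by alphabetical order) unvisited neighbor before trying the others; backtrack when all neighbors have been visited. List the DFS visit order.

Cal → Bo → Cyd → Ada → Kai → Gus → Fay → Pia → Dee → Eli → Nia → Tao → Sam → Yul → Zoe → Uma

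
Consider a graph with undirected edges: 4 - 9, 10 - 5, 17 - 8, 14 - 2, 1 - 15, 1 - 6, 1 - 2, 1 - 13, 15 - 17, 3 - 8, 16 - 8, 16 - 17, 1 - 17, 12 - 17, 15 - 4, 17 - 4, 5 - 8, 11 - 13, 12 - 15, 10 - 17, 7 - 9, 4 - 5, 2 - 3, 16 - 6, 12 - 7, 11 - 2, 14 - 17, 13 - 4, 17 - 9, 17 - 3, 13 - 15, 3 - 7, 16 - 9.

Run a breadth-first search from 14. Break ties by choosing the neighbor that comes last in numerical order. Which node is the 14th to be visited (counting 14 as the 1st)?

Visit 14; enqueue 17, 2 → queue [17, 2]
Visit 17; enqueue 16, 15, 12, 10, 9, 8, 4, 3, 1 → queue [2, 16, 15, 12, 10, 9, 8, 4, 3, 1]
Visit 2; enqueue 11 → queue [16, 15, 12, 10, 9, 8, 4, 3, 1, 11]
Visit 16; enqueue 6 → queue [15, 12, 10, 9, 8, 4, 3, 1, 11, 6]
Visit 15; enqueue 13 → queue [12, 10, 9, 8, 4, 3, 1, 11, 6, 13]
Visit 12; enqueue 7 → queue [10, 9, 8, 4, 3, 1, 11, 6, 13, 7]
Visit 10; enqueue 5 → queue [9, 8, 4, 3, 1, 11, 6, 13, 7, 5]
Visit 9 → queue [8, 4, 3, 1, 11, 6, 13, 7, 5]
Visit 8 → queue [4, 3, 1, 11, 6, 13, 7, 5]
Visit 4 → queue [3, 1, 11, 6, 13, 7, 5]
Visit 3 → queue [1, 11, 6, 13, 7, 5]
Visit 1 → queue [11, 6, 13, 7, 5]
Visit 11 → queue [6, 13, 7, 5]
Visit 6 → queue [13, 7, 5]
Visit 13 → queue [7, 5]
Visit 7 → queue [5]
Visit 5 → queue []

Visit order: 14, 17, 2, 16, 15, 12, 10, 9, 8, 4, 3, 1, 11, 6, 13, 7, 5

6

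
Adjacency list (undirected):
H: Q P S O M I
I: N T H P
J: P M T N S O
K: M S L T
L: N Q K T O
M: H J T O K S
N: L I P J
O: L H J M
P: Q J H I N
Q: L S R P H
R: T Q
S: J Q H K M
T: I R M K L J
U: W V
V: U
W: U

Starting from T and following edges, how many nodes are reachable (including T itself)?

13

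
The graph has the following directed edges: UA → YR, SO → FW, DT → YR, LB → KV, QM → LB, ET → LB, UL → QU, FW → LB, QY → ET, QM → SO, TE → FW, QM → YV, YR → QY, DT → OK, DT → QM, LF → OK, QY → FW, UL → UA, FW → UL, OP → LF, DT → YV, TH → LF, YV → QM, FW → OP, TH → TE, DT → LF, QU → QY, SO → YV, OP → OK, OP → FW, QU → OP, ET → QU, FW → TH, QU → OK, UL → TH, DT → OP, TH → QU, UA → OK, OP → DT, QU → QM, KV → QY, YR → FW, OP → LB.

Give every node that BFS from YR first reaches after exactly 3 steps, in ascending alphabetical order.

DT, KV, LF, OK, QU, TE, UA

Level 0: YR
Level 1: FW, QY
Level 2: ET, LB, OP, TH, UL
Level 3: DT, KV, LF, OK, QU, TE, UA
Level 4: QM, YV
Level 5: SO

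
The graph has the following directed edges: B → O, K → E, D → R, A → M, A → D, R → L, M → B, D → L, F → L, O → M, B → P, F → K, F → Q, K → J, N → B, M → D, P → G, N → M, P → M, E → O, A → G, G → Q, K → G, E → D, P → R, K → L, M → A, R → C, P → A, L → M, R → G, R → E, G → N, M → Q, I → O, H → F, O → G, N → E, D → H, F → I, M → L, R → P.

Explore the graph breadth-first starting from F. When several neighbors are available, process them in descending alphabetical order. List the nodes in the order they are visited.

F Q L K I M J G E O D B A N R H P C

Visit F; enqueue Q, L, K, I → queue [Q, L, K, I]
Visit Q → queue [L, K, I]
Visit L; enqueue M → queue [K, I, M]
Visit K; enqueue J, G, E → queue [I, M, J, G, E]
Visit I; enqueue O → queue [M, J, G, E, O]
Visit M; enqueue D, B, A → queue [J, G, E, O, D, B, A]
Visit J → queue [G, E, O, D, B, A]
Visit G; enqueue N → queue [E, O, D, B, A, N]
Visit E → queue [O, D, B, A, N]
Visit O → queue [D, B, A, N]
Visit D; enqueue R, H → queue [B, A, N, R, H]
Visit B; enqueue P → queue [A, N, R, H, P]
Visit A → queue [N, R, H, P]
Visit N → queue [R, H, P]
Visit R; enqueue C → queue [H, P, C]
Visit H → queue [P, C]
Visit P → queue [C]
Visit C → queue []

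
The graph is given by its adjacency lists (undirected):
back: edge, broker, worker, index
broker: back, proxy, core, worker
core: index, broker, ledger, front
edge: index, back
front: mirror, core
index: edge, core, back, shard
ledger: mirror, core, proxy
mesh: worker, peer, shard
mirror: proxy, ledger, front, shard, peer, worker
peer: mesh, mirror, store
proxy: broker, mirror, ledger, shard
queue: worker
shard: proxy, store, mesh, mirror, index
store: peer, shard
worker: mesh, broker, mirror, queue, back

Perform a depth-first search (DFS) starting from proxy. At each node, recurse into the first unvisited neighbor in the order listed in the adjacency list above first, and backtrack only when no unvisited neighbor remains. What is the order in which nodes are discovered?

proxy broker back edge index core ledger mirror front shard store peer mesh worker queue

Visit proxy
proxy → broker
broker → back
back → edge
edge → index
index → core
core → ledger
ledger → mirror
mirror → front
mirror → shard
shard → store
store → peer
peer → mesh
mesh → worker
worker → queue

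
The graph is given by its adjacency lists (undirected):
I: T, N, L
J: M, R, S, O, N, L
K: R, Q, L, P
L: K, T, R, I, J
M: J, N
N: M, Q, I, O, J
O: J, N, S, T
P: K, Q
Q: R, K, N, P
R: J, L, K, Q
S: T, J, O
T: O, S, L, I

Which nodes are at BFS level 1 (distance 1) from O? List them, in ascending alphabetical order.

Level 0: O
Level 1: J, N, S, T
Level 2: I, L, M, Q, R
Level 3: K, P

J, N, S, T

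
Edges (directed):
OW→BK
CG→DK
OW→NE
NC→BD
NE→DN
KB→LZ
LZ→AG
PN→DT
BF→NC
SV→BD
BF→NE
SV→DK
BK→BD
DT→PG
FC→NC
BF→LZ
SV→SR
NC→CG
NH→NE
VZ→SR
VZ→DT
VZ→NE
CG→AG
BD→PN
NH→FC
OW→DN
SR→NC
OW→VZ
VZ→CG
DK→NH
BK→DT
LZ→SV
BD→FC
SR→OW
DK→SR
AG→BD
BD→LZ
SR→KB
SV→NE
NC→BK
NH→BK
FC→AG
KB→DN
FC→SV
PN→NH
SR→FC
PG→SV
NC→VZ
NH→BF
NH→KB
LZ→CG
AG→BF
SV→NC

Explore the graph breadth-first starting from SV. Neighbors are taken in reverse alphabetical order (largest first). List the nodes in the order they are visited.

Visit SV; enqueue SR, NE, NC, DK, BD → queue [SR, NE, NC, DK, BD]
Visit SR; enqueue OW, KB, FC → queue [NE, NC, DK, BD, OW, KB, FC]
Visit NE; enqueue DN → queue [NC, DK, BD, OW, KB, FC, DN]
Visit NC; enqueue VZ, CG, BK → queue [DK, BD, OW, KB, FC, DN, VZ, CG, BK]
Visit DK; enqueue NH → queue [BD, OW, KB, FC, DN, VZ, CG, BK, NH]
Visit BD; enqueue PN, LZ → queue [OW, KB, FC, DN, VZ, CG, BK, NH, PN, LZ]
Visit OW → queue [KB, FC, DN, VZ, CG, BK, NH, PN, LZ]
Visit KB → queue [FC, DN, VZ, CG, BK, NH, PN, LZ]
Visit FC; enqueue AG → queue [DN, VZ, CG, BK, NH, PN, LZ, AG]
Visit DN → queue [VZ, CG, BK, NH, PN, LZ, AG]
Visit VZ; enqueue DT → queue [CG, BK, NH, PN, LZ, AG, DT]
Visit CG → queue [BK, NH, PN, LZ, AG, DT]
Visit BK → queue [NH, PN, LZ, AG, DT]
Visit NH; enqueue BF → queue [PN, LZ, AG, DT, BF]
Visit PN → queue [LZ, AG, DT, BF]
Visit LZ → queue [AG, DT, BF]
Visit AG → queue [DT, BF]
Visit DT; enqueue PG → queue [BF, PG]
Visit BF → queue [PG]
Visit PG → queue []

SV, SR, NE, NC, DK, BD, OW, KB, FC, DN, VZ, CG, BK, NH, PN, LZ, AG, DT, BF, PG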